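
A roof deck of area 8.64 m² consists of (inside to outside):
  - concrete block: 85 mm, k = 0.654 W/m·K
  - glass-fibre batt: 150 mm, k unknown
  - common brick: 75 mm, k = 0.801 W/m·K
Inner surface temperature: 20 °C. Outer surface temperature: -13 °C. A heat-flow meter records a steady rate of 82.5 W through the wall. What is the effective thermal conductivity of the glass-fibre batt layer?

k ≈ 0.0464 W/(m·K)

Series thermal resistances:
R_concrete block = L/(kA) = 0.085/(0.654×8.64) = 0.01504 K/W
R_common brick = L/(kA) = 0.075/(0.801×8.64) = 0.01084 K/W
Sum of known resistances R_other = 0.02588 K/W
Total R = ΔT/Q = 33/82.5 = 0.4 K/W
R_glass-fibre batt = R_total − R_other = 0.3741 K/W
k = L/(R·A) = 0.15/(0.3741×8.64)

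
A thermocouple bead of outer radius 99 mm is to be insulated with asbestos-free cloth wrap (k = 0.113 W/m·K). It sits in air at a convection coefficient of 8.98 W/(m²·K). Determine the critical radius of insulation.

r_cr ≈ 25.2 mm

For a sphere r_cr = 2k/h = 2×0.113/8.98
r_cr = 25.2 mm; since the bare radius (99 mm) is above r_cr, any added insulation will reduce heat loss.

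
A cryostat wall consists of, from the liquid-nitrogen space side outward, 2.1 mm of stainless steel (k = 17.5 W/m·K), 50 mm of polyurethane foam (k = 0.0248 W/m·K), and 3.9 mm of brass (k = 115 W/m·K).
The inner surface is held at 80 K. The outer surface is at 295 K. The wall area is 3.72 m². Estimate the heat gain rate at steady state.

Treating each layer as a thermal resistance in series:
R_stainless steel = L/(kA) = 0.0021/(17.5×3.72) = 3.226×10^-5 K/W
R_polyurethane foam = L/(kA) = 0.05/(0.0248×3.72) = 0.542 K/W
R_brass = L/(kA) = 0.0039/(115×3.72) = 9.116×10^-6 K/W
R_total = 0.542 K/W
Q = ΔT / R_total = 215 / 0.542

Q ≈ 397 W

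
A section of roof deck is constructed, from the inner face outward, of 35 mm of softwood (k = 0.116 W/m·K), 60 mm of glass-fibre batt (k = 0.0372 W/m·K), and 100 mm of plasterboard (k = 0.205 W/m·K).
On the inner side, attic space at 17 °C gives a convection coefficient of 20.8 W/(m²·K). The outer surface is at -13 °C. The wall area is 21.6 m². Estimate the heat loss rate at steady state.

Model the wall as resistances in series:
R_inner film = 1/(h_i·A) = 1/(20.8×21.6) = 0.002226 K/W
R_softwood = L/(kA) = 0.035/(0.116×21.6) = 0.01397 K/W
R_glass-fibre batt = L/(kA) = 0.06/(0.0372×21.6) = 0.07467 K/W
R_plasterboard = L/(kA) = 0.1/(0.205×21.6) = 0.02258 K/W
R_total = 0.1134 K/W
Q = ΔT / R_total = 30 / 0.1134

Q ≈ 264 W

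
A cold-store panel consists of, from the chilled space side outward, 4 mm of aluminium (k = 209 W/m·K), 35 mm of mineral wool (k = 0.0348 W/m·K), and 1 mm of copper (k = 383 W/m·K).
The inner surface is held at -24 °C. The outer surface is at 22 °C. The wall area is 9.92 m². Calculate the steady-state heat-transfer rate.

Q ≈ 454 W

Series thermal resistances:
R_aluminium = L/(kA) = 0.004/(209×9.92) = 1.929×10^-6 K/W
R_mineral wool = L/(kA) = 0.035/(0.0348×9.92) = 0.1014 K/W
R_copper = L/(kA) = 0.001/(383×9.92) = 2.632×10^-7 K/W
R_total = 0.1014 K/W
Q = ΔT / R_total = 46 / 0.1014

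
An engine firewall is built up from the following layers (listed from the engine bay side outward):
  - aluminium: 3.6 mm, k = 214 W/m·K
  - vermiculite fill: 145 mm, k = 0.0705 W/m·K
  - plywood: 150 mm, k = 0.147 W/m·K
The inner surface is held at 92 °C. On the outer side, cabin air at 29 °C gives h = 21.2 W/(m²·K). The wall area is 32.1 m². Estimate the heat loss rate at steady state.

Series thermal resistances:
R_aluminium = L/(kA) = 0.0036/(214×32.1) = 5.241×10^-7 K/W
R_vermiculite fill = L/(kA) = 0.145/(0.0705×32.1) = 0.06407 K/W
R_plywood = L/(kA) = 0.15/(0.147×32.1) = 0.03179 K/W
R_outer film = 1/(h_o·A) = 1/(21.2×32.1) = 0.001469 K/W
R_total = 0.09733 K/W
Q = ΔT / R_total = 63 / 0.09733

Q ≈ 647 W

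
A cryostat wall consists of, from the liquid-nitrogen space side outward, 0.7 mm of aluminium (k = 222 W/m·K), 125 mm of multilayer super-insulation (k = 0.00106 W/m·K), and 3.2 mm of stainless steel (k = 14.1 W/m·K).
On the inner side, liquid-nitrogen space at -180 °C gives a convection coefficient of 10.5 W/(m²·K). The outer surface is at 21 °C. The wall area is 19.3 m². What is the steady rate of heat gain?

Q ≈ 32.9 W

Series thermal resistances:
R_inner film = 1/(h_i·A) = 1/(10.5×19.3) = 0.004935 K/W
R_aluminium = L/(kA) = 0.0007/(222×19.3) = 1.634×10^-7 K/W
R_multilayer super-insulation = L/(kA) = 0.125/(0.00106×19.3) = 6.11 K/W
R_stainless steel = L/(kA) = 0.0032/(14.1×19.3) = 1.176×10^-5 K/W
R_total = 6.115 K/W
Q = ΔT / R_total = 201 / 6.115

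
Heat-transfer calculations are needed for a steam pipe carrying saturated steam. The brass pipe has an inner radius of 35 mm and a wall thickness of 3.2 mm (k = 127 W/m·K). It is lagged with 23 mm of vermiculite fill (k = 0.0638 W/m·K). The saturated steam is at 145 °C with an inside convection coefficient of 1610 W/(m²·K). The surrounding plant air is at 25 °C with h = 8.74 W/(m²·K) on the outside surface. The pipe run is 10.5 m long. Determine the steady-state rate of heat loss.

Q ≈ 854 W

For a radial system each layer contributes R = ln(r_out/r_in)/(2πkL); films add R = 1/(hA).
R_inner film = 1/(h_i·2πr₁L) = 1/(1610×2π×0.035×10.5) = 2.69×10^-4 K/W
R_brass pipe wall = ln(38.2/35)/(2π×127×10.5) = 1.044×10^-5 K/W
R_vermiculite fill = ln(61.2/38.2)/(2π×0.0638×10.5) = 0.112 K/W
R_outer film = 1/(h_o·2πr_oL) = 1/(8.74×2π×0.0612×10.5) = 0.02834 K/W
R_total = 0.1406 K/W
Q = ΔT/R_total = 120/0.1406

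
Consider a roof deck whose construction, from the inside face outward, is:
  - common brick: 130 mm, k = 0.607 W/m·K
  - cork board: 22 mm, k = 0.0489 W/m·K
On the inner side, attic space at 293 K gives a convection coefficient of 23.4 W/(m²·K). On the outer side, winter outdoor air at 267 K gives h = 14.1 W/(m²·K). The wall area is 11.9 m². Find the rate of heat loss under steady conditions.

Treating each layer as a thermal resistance in series:
R_inner film = 1/(h_i·A) = 1/(23.4×11.9) = 0.003591 K/W
R_common brick = L/(kA) = 0.13/(0.607×11.9) = 0.018 K/W
R_cork board = L/(kA) = 0.022/(0.0489×11.9) = 0.03781 K/W
R_outer film = 1/(h_o·A) = 1/(14.1×11.9) = 0.00596 K/W
R_total = 0.06535 K/W
Q = ΔT / R_total = 26 / 0.06535

Q ≈ 398 W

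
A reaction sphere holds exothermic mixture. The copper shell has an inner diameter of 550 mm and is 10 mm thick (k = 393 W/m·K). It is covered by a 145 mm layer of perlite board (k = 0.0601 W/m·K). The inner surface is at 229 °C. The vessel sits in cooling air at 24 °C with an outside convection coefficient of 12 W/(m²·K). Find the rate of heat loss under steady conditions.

Q ≈ 128 W

For a spherical shell R = (1/r₁ − 1/r₂)/(4πk); film R = 1/(h·4πr²). In series:
R_copper shell = (1/0.275 − 1/0.285)/(4π×393) = 2.584×10^-5 K/W
R_perlite board = (1/0.285 − 1/0.43)/(4π×0.0601) = 1.567 K/W
R_outer film = 1/(h·4πr_o²) = 1/(12×4π×0.43²) = 0.03587 K/W
R_total = 1.603 K/W
Q = ΔT/R_total = 205/1.603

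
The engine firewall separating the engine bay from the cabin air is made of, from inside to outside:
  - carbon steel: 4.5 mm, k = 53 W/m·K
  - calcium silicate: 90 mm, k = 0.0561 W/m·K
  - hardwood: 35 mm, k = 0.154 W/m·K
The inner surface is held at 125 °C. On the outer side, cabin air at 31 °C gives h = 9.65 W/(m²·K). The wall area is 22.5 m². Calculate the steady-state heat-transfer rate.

Q ≈ 1090 W

Thermal resistances in series:
R_carbon steel = L/(kA) = 0.0045/(53×22.5) = 3.774×10^-6 K/W
R_calcium silicate = L/(kA) = 0.09/(0.0561×22.5) = 0.0713 K/W
R_hardwood = L/(kA) = 0.035/(0.154×22.5) = 0.0101 K/W
R_outer film = 1/(h_o·A) = 1/(9.65×22.5) = 0.004606 K/W
R_total = 0.08601 K/W
Q = ΔT / R_total = 94 / 0.08601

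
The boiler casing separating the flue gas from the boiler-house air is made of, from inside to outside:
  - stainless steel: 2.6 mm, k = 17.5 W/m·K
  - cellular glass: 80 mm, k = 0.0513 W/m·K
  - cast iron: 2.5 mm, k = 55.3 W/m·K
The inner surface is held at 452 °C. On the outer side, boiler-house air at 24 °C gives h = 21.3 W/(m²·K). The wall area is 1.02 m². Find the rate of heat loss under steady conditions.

Thermal resistances in series:
R_stainless steel = L/(kA) = 0.0026/(17.5×1.02) = 1.457×10^-4 K/W
R_cellular glass = L/(kA) = 0.08/(0.0513×1.02) = 1.529 K/W
R_cast iron = L/(kA) = 0.0025/(55.3×1.02) = 4.432×10^-5 K/W
R_outer film = 1/(h_o·A) = 1/(21.3×1.02) = 0.04603 K/W
R_total = 1.575 K/W
Q = ΔT / R_total = 428 / 1.575

Q ≈ 272 W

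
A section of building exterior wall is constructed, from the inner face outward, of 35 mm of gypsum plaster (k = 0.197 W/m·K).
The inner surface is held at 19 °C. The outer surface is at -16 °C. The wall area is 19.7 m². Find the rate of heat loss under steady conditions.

Q ≈ 3880 W

Series thermal resistances:
R_gypsum plaster = L/(kA) = 0.035/(0.197×19.7) = 0.009019 K/W
R_total = 0.009019 K/W
Q = ΔT / R_total = 35 / 0.009019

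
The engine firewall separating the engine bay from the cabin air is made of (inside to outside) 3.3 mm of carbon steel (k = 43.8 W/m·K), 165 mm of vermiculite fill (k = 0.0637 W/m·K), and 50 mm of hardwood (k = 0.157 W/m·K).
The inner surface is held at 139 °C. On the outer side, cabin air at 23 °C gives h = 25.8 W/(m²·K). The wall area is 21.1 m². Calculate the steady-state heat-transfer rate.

Using the resistance-network approach (series):
R_carbon steel = L/(kA) = 0.0033/(43.8×21.1) = 3.571×10^-6 K/W
R_vermiculite fill = L/(kA) = 0.165/(0.0637×21.1) = 0.1228 K/W
R_hardwood = L/(kA) = 0.05/(0.157×21.1) = 0.01509 K/W
R_outer film = 1/(h_o·A) = 1/(25.8×21.1) = 0.001837 K/W
R_total = 0.1397 K/W
Q = ΔT / R_total = 116 / 0.1397

Q ≈ 830 W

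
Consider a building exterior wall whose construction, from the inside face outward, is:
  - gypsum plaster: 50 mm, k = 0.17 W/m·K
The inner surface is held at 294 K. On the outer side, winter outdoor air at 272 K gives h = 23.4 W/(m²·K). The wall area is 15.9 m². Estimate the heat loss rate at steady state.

Treating each layer as a thermal resistance in series:
R_gypsum plaster = L/(kA) = 0.05/(0.17×15.9) = 0.0185 K/W
R_outer film = 1/(h_o·A) = 1/(23.4×15.9) = 0.002688 K/W
R_total = 0.02119 K/W
Q = ΔT / R_total = 22 / 0.02119

Q ≈ 1040 W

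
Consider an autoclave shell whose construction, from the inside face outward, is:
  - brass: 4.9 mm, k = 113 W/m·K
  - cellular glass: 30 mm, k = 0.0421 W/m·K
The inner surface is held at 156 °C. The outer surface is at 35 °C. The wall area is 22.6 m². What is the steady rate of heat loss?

Q ≈ 3840 W

Thermal resistances in series:
R_brass = L/(kA) = 0.0049/(113×22.6) = 1.919×10^-6 K/W
R_cellular glass = L/(kA) = 0.03/(0.0421×22.6) = 0.03153 K/W
R_total = 0.03153 K/W
Q = ΔT / R_total = 121 / 0.03153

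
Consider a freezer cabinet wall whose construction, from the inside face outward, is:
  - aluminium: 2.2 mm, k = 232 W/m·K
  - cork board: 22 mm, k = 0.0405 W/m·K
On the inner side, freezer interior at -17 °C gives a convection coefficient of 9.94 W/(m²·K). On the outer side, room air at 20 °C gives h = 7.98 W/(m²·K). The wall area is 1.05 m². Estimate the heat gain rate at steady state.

Using the resistance-network approach (series):
R_inner film = 1/(h_i·A) = 1/(9.94×1.05) = 0.09581 K/W
R_aluminium = L/(kA) = 0.0022/(232×1.05) = 9.031×10^-6 K/W
R_cork board = L/(kA) = 0.022/(0.0405×1.05) = 0.5173 K/W
R_outer film = 1/(h_o·A) = 1/(7.98×1.05) = 0.1193 K/W
R_total = 0.7325 K/W
Q = ΔT / R_total = 37 / 0.7325

Q ≈ 50.5 W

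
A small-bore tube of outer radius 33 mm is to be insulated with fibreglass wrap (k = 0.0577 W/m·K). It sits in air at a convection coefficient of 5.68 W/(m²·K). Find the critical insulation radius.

For a cylinder r_cr = k/h = 0.0577/5.68
r_cr = 10.2 mm; since the bare radius (33 mm) is above r_cr, any added insulation will reduce heat loss.

r_cr ≈ 10.2 mm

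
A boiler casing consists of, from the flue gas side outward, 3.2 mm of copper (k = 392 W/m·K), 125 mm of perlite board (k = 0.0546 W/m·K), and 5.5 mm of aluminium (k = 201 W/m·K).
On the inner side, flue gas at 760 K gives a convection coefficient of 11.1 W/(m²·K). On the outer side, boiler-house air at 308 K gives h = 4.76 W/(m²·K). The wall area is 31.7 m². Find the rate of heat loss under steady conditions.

Treating each layer as a thermal resistance in series:
R_inner film = 1/(h_i·A) = 1/(11.1×31.7) = 0.002842 K/W
R_copper = L/(kA) = 0.0032/(392×31.7) = 2.575×10^-7 K/W
R_perlite board = L/(kA) = 0.125/(0.0546×31.7) = 0.07222 K/W
R_aluminium = L/(kA) = 0.0055/(201×31.7) = 8.632×10^-7 K/W
R_outer film = 1/(h_o·A) = 1/(4.76×31.7) = 0.006627 K/W
R_total = 0.08169 K/W
Q = ΔT / R_total = 452 / 0.08169

Q ≈ 5530 W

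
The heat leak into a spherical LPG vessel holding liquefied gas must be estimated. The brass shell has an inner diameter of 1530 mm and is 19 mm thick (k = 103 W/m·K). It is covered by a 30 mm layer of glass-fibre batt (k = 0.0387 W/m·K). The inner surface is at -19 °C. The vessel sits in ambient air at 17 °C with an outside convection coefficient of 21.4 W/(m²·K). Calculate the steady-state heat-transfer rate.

Spherical conduction: R = (1/r_in − 1/r_out)/(4πk) per layer; series-sum.
R_brass shell = (1/0.765 − 1/0.784)/(4π×103) = 2.448×10^-5 K/W
R_glass-fibre batt = (1/0.784 − 1/0.814)/(4π×0.0387) = 0.09666 K/W
R_outer film = 1/(h·4πr_o²) = 1/(21.4×4π×0.814²) = 0.005612 K/W
R_total = 0.1023 K/W
Q = ΔT/R_total = 36/0.1023

Q ≈ 352 W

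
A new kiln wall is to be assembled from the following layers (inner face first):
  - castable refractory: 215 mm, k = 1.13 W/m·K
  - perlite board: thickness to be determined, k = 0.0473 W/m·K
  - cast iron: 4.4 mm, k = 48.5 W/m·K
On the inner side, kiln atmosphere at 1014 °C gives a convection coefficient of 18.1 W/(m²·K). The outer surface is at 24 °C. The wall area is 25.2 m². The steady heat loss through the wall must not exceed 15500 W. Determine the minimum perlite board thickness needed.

Thermal resistances in series:
R_inner film = 1/(h_i·A) = 1/(18.1×25.2) = 0.002192 K/W
R_castable refractory = L/(kA) = 0.215/(1.13×25.2) = 0.00755 K/W
R_cast iron = L/(kA) = 0.0044/(48.5×25.2) = 3.6×10^-6 K/W
Sum of the known resistances R_other = 0.009746 K/W
Required total resistance R_tot = ΔT/Q_allow = 990/15500 = 0.06387 K/W
R_perlite board = R_tot − R_other = 0.05412 K/W
L = R·k·A = 0.05412×0.0473×25.2

L ≈ 64.5 mm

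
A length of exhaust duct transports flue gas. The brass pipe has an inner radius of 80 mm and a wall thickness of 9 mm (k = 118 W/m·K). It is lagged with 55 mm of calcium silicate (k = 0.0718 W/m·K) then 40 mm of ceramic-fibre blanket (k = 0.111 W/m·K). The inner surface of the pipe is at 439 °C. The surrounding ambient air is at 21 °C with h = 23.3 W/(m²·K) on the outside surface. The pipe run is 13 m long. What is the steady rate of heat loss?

Q ≈ 3730 W

Per-layer cylindrical resistances, series-summed:
R_brass pipe wall = ln(89/80)/(2π×118×13) = 1.106×10^-5 K/W
R_calcium silicate = ln(144/89)/(2π×0.0718×13) = 0.08205 K/W
R_ceramic-fibre blanket = ln(184/144)/(2π×0.111×13) = 0.02704 K/W
R_outer film = 1/(h_o·2πr_oL) = 1/(23.3×2π×0.184×13) = 0.002856 K/W
R_total = 0.1119 K/W
Q = ΔT/R_total = 418/0.1119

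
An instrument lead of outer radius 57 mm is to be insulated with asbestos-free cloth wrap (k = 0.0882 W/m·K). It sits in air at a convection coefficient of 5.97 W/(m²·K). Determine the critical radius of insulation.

For a cylinder r_cr = k/h = 0.0882/5.97
r_cr = 14.8 mm; since the bare radius (57 mm) is above r_cr, any added insulation will reduce heat loss.

r_cr ≈ 14.8 mm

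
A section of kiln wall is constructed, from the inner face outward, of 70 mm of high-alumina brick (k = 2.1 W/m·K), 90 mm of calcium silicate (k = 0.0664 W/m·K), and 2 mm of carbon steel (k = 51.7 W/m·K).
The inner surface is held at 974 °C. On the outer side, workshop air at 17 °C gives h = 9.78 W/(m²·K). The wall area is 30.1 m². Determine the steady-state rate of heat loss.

Model the wall as resistances in series:
R_high-alumina brick = L/(kA) = 0.07/(2.1×30.1) = 0.001107 K/W
R_calcium silicate = L/(kA) = 0.09/(0.0664×30.1) = 0.04503 K/W
R_carbon steel = L/(kA) = 0.002/(51.7×30.1) = 1.285×10^-6 K/W
R_outer film = 1/(h_o·A) = 1/(9.78×30.1) = 0.003397 K/W
R_total = 0.04954 K/W
Q = ΔT / R_total = 957 / 0.04954

Q ≈ 19300 W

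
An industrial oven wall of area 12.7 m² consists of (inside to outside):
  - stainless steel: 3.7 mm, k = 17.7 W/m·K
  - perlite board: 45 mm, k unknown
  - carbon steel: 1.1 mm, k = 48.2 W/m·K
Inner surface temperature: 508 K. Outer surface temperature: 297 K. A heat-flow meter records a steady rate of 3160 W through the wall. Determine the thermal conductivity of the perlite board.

k ≈ 0.0531 W/(m·K)

Series thermal resistances:
R_stainless steel = L/(kA) = 0.0037/(17.7×12.7) = 1.646×10^-5 K/W
R_carbon steel = L/(kA) = 0.0011/(48.2×12.7) = 1.797×10^-6 K/W
Sum of known resistances R_other = 1.826×10^-5 K/W
Total R = ΔT/Q = 211/3160 = 0.06677 K/W
R_perlite board = R_total − R_other = 0.06675 K/W
k = L/(R·A) = 0.045/(0.06675×12.7)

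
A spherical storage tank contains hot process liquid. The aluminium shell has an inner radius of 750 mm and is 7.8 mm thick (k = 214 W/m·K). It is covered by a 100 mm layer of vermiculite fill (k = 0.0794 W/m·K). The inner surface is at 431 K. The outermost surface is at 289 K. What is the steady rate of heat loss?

Q ≈ 921 W

Each spherical layer contributes R = (1/r_i − 1/r_o)/(4πk):
R_aluminium shell = (1/0.75 − 1/0.7578)/(4π×214) = 5.103×10^-6 K/W
R_vermiculite fill = (1/0.7578 − 1/0.8578)/(4π×0.0794) = 0.1542 K/W
R_total = 0.1542 K/W
Q = ΔT/R_total = 142/0.1542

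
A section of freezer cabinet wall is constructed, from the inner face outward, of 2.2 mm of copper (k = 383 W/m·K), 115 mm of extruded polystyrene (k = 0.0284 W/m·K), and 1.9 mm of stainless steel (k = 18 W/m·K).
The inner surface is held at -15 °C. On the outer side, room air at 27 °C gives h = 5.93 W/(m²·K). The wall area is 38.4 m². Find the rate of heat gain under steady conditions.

Treating each layer as a thermal resistance in series:
R_copper = L/(kA) = 0.0022/(383×38.4) = 1.496×10^-7 K/W
R_extruded polystyrene = L/(kA) = 0.115/(0.0284×38.4) = 0.1055 K/W
R_stainless steel = L/(kA) = 0.0019/(18×38.4) = 2.749×10^-6 K/W
R_outer film = 1/(h_o·A) = 1/(5.93×38.4) = 0.004392 K/W
R_total = 0.1098 K/W
Q = ΔT / R_total = 42 / 0.1098

Q ≈ 382 W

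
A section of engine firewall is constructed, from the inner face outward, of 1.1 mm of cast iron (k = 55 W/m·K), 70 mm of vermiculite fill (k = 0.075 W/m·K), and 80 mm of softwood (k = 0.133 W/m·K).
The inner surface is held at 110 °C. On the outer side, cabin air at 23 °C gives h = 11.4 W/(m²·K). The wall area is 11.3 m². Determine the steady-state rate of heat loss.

Model the wall as resistances in series:
R_cast iron = L/(kA) = 0.0011/(55×11.3) = 1.77×10^-6 K/W
R_vermiculite fill = L/(kA) = 0.07/(0.075×11.3) = 0.0826 K/W
R_softwood = L/(kA) = 0.08/(0.133×11.3) = 0.05323 K/W
R_outer film = 1/(h_o·A) = 1/(11.4×11.3) = 0.007763 K/W
R_total = 0.1436 K/W
Q = ΔT / R_total = 87 / 0.1436

Q ≈ 606 W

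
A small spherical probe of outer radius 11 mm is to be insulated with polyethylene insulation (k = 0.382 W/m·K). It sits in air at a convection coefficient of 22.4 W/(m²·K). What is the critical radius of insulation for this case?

For a sphere r_cr = 2k/h = 2×0.382/22.4
r_cr = 34.1 mm; since the bare radius (11 mm) is below r_cr, adding a thin layer of insulation will *increase* heat loss.

r_cr ≈ 34.1 mm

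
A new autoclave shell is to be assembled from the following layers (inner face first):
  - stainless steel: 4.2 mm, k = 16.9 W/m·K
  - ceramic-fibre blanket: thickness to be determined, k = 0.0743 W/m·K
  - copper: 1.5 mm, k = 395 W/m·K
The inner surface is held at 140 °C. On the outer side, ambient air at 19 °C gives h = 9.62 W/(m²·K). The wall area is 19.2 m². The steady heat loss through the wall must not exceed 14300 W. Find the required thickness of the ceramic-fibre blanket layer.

Thermal resistances in series:
R_stainless steel = L/(kA) = 0.0042/(16.9×19.2) = 1.294×10^-5 K/W
R_copper = L/(kA) = 0.0015/(395×19.2) = 1.978×10^-7 K/W
R_outer film = 1/(h_o·A) = 1/(9.62×19.2) = 0.005414 K/W
Sum of the known resistances R_other = 0.005427 K/W
Required total resistance R_tot = ΔT/Q_allow = 121/14300 = 0.008462 K/W
R_ceramic-fibre blanket = R_tot − R_other = 0.003034 K/W
L = R·k·A = 0.003034×0.0743×19.2

L ≈ 4.33 mm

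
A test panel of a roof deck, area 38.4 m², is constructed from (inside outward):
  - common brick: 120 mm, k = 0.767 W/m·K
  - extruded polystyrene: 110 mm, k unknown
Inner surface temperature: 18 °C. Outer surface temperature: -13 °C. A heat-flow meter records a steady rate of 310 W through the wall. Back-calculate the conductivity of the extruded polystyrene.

k ≈ 0.0299 W/(m·K)

Model the wall as resistances in series:
R_common brick = L/(kA) = 0.12/(0.767×38.4) = 0.004074 K/W
Sum of known resistances R_other = 0.004074 K/W
Total R = ΔT/Q = 31/310 = 0.1 K/W
R_extruded polystyrene = R_total − R_other = 0.09593 K/W
k = L/(R·A) = 0.11/(0.09593×38.4)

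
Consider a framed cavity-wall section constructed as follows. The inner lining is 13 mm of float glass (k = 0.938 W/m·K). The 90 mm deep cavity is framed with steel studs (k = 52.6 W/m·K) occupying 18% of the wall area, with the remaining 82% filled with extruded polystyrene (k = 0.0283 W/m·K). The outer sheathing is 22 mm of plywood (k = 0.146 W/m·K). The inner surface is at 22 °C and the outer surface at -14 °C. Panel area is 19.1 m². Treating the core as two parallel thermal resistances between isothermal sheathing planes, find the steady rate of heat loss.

Sheathing layers in series; stud and cavity paths in parallel between them.
R_inner = 0.013/(0.938×19.1) = 7.256×10^-4 K/W
R_stud  = 0.09/(52.6×0.18×19.1) = 4.977×10^-4 K/W
R_cav   = 0.09/(0.0283×0.82×19.1) = 0.2031 K/W
1/R_core = 1/R_stud + 1/R_cav → R_core = 4.965×10^-4 K/W
R_outer = 0.022/(0.146×19.1) = 0.007889 K/W
R_total = 0.009111 K/W
Q = ΔT/R_total = 36/0.009111

Q ≈ 3950 W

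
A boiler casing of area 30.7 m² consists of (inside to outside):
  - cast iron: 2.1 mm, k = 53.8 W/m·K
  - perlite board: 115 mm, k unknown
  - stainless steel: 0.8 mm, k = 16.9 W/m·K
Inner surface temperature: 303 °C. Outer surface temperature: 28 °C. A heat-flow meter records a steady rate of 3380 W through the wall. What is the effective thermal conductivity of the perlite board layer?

Using the resistance-network approach (series):
R_cast iron = L/(kA) = 0.0021/(53.8×30.7) = 1.271×10^-6 K/W
R_stainless steel = L/(kA) = 0.0008/(16.9×30.7) = 1.542×10^-6 K/W
Sum of known resistances R_other = 2.813×10^-6 K/W
Total R = ΔT/Q = 275/3380 = 0.08136 K/W
R_perlite board = R_total − R_other = 0.08136 K/W
k = L/(R·A) = 0.115/(0.08136×30.7)

k ≈ 0.046 W/(m·K)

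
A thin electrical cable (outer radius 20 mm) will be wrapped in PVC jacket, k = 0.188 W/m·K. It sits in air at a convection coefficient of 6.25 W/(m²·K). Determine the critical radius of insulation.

For a cylinder r_cr = k/h = 0.188/6.25
r_cr = 30.1 mm; since the bare radius (20 mm) is below r_cr, adding a thin layer of insulation will *increase* heat loss.

r_cr ≈ 30.1 mm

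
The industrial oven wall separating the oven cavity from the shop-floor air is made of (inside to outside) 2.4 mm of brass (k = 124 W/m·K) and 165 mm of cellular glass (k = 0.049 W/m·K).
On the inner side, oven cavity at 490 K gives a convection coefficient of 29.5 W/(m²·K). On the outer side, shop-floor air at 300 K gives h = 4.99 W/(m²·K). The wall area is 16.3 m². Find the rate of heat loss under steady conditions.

Using the resistance-network approach (series):
R_inner film = 1/(h_i·A) = 1/(29.5×16.3) = 0.00208 K/W
R_brass = L/(kA) = 0.0024/(124×16.3) = 1.187×10^-6 K/W
R_cellular glass = L/(kA) = 0.165/(0.049×16.3) = 0.2066 K/W
R_outer film = 1/(h_o·A) = 1/(4.99×16.3) = 0.01229 K/W
R_total = 0.221 K/W
Q = ΔT / R_total = 190 / 0.221

Q ≈ 860 W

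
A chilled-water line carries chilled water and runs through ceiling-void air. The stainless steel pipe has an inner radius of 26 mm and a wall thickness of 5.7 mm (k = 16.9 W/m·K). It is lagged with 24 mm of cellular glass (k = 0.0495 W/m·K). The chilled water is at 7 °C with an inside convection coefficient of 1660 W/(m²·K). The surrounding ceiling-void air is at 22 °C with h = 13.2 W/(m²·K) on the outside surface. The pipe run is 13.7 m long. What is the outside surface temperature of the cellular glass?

T ≈ 20.4 °C

Treating each annulus and film as a series resistance:
R_inner film = 1/(h_i·2πr₁L) = 1/(1660×2π×0.026×13.7) = 2.692×10^-4 K/W
R_stainless steel pipe wall = ln(31.7/26)/(2π×16.9×13.7) = 1.363×10^-4 K/W
R_cellular glass = ln(55.7/31.7)/(2π×0.0495×13.7) = 0.1323 K/W
R_outer film = 1/(h_o·2πr_oL) = 1/(13.2×2π×0.0557×13.7) = 0.0158 K/W
R_total = 0.1485 K/W
Q = ΔT/R_total = 15/0.1485
Q = 101 W
T_interface = T_inner + Q·ΣR(inner→interface) = 7 + 101×0.1327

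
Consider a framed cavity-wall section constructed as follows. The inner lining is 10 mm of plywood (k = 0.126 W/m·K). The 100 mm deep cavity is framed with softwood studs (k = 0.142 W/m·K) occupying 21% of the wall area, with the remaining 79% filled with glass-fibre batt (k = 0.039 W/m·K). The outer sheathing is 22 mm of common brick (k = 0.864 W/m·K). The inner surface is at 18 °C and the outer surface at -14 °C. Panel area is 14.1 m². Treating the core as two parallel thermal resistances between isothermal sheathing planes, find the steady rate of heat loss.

Q ≈ 257 W

Sheathing layers in series; stud and cavity paths in parallel between them.
R_inner = 0.01/(0.126×14.1) = 0.005629 K/W
R_stud  = 0.1/(0.142×0.21×14.1) = 0.2378 K/W
R_cav   = 0.1/(0.039×0.79×14.1) = 0.2302 K/W
1/R_core = 1/R_stud + 1/R_cav → R_core = 0.117 K/W
R_outer = 0.022/(0.864×14.1) = 0.001806 K/W
R_total = 0.1244 K/W
Q = ΔT/R_total = 32/0.1244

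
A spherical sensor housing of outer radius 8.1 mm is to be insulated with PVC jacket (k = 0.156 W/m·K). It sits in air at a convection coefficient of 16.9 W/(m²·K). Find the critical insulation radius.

For a sphere r_cr = 2k/h = 2×0.156/16.9
r_cr = 18.5 mm; since the bare radius (8.1 mm) is below r_cr, adding a thin layer of insulation will *increase* heat loss.

r_cr ≈ 18.5 mm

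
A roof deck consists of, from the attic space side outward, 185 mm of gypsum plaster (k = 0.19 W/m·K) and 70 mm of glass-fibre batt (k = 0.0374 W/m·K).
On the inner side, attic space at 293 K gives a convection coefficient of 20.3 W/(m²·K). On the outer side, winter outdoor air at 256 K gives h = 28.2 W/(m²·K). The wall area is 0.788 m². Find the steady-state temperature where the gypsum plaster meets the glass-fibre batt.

Model the wall as resistances in series:
R_inner film = 1/(h_i·A) = 1/(20.3×0.788) = 0.06251 K/W
R_gypsum plaster = L/(kA) = 0.185/(0.19×0.788) = 1.236 K/W
R_glass-fibre batt = L/(kA) = 0.07/(0.0374×0.788) = 2.375 K/W
R_outer film = 1/(h_o·A) = 1/(28.2×0.788) = 0.045 K/W
R_total = 3.718 K/W;  Q = ΔT/R_total = 37/3.718 = 9.951 W
T_interface = T_inner − Q·ΣR(inner→interface) = 293 − 9.95×1.298

T ≈ 280 K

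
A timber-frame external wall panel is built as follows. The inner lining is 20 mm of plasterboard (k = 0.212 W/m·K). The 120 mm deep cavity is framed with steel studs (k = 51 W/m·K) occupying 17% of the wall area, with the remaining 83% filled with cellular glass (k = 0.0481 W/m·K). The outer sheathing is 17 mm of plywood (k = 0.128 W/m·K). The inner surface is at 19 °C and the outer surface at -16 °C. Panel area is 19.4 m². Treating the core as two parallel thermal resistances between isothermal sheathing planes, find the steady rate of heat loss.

Sheathing layers in series; stud and cavity paths in parallel between them.
R_inner = 0.02/(0.212×19.4) = 0.004863 K/W
R_stud  = 0.12/(51×0.17×19.4) = 7.134×10^-4 K/W
R_cav   = 0.12/(0.0481×0.83×19.4) = 0.1549 K/W
1/R_core = 1/R_stud + 1/R_cav → R_core = 7.102×10^-4 K/W
R_outer = 0.017/(0.128×19.4) = 0.006846 K/W
R_total = 0.01242 K/W
Q = ΔT/R_total = 35/0.01242

Q ≈ 2820 W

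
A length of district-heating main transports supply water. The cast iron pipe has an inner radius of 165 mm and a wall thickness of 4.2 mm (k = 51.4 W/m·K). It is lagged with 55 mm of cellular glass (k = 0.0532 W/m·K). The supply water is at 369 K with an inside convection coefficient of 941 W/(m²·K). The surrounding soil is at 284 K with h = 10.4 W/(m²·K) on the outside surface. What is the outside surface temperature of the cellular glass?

T ≈ 290 K

Per-layer cylindrical resistances, series-summed:
R_inner film = 1/(h_i·2πr₁L) = 1/(941×2π×0.165×1) = 0.001025 K/W
R_cast iron pipe wall = ln(169.2/165)/(2π×51.4×1) = 7.783×10^-5 K/W
R_cellular glass = ln(224.2/169.2)/(2π×0.0532×1) = 0.842 K/W
R_outer film = 1/(h_o·2πr_oL) = 1/(10.4×2π×0.2242×1) = 0.06826 K/W
R_total = 0.9114 K/W
Q = ΔT/R_total = 85/0.9114
Q = 93.3 W/m
T_interface = T_inner − Q·ΣR(inner→interface) = 369 − 93.3×0.8431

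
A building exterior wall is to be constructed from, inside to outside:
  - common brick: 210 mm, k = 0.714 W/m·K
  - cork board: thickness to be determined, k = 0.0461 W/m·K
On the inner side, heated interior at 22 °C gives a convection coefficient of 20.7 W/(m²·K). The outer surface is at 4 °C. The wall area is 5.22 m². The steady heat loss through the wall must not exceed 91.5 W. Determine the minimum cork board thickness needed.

L ≈ 31.6 mm

Treating each layer as a thermal resistance in series:
R_inner film = 1/(h_i·A) = 1/(20.7×5.22) = 0.009255 K/W
R_common brick = L/(kA) = 0.21/(0.714×5.22) = 0.05634 K/W
Sum of the known resistances R_other = 0.0656 K/W
Required total resistance R_tot = ΔT/Q_allow = 18/91.5 = 0.1967 K/W
R_cork board = R_tot − R_other = 0.1311 K/W
L = R·k·A = 0.1311×0.0461×5.22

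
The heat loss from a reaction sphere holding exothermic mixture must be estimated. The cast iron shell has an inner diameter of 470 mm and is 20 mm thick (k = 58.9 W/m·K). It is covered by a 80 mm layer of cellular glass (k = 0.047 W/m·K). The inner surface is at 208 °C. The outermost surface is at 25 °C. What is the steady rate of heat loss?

Q ≈ 115 W

Each spherical layer contributes R = (1/r_i − 1/r_o)/(4πk):
R_cast iron shell = (1/0.235 − 1/0.255)/(4π×58.9) = 4.509×10^-4 K/W
R_cellular glass = (1/0.255 − 1/0.335)/(4π×0.047) = 1.586 K/W
R_total = 1.586 K/W
Q = ΔT/R_total = 183/1.586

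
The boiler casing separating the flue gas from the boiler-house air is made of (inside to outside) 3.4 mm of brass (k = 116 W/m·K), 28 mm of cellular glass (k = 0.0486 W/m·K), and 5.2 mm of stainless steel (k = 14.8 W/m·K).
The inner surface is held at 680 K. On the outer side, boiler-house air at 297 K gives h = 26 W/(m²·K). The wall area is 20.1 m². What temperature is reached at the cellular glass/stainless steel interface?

Treating each layer as a thermal resistance in series:
R_brass = L/(kA) = 0.0034/(116×20.1) = 1.458×10^-6 K/W
R_cellular glass = L/(kA) = 0.028/(0.0486×20.1) = 0.02866 K/W
R_stainless steel = L/(kA) = 0.0052/(14.8×20.1) = 1.748×10^-5 K/W
R_outer film = 1/(h_o·A) = 1/(26×20.1) = 0.001914 K/W
R_total = 0.0306 K/W;  Q = ΔT/R_total = 383/0.0306 = 12520 W
T_interface = T_inner − Q·ΣR(inner→interface) = 680 − 12500×0.02866

T ≈ 321 K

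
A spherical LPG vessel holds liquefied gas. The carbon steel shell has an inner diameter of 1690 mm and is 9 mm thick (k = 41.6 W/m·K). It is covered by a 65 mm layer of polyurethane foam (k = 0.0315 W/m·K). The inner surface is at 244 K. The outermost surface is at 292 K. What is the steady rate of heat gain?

Q ≈ 229 W

Each spherical layer contributes R = (1/r_i − 1/r_o)/(4πk):
R_carbon steel shell = (1/0.845 − 1/0.854)/(4π×41.6) = 2.386×10^-5 K/W
R_polyurethane foam = (1/0.854 − 1/0.919)/(4π×0.0315) = 0.2092 K/W
R_total = 0.2093 K/W
Q = ΔT/R_total = 48/0.2093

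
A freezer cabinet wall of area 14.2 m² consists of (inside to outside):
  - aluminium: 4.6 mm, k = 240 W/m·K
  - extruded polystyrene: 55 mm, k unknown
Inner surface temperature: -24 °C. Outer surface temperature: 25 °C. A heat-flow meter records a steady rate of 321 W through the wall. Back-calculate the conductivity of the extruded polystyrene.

k ≈ 0.0254 W/(m·K)

Series thermal resistances:
R_aluminium = L/(kA) = 0.0046/(240×14.2) = 1.35×10^-6 K/W
Sum of known resistances R_other = 1.35×10^-6 K/W
Total R = ΔT/Q = 49/321 = 0.1526 K/W
R_extruded polystyrene = R_total − R_other = 0.1526 K/W
k = L/(R·A) = 0.055/(0.1526×14.2)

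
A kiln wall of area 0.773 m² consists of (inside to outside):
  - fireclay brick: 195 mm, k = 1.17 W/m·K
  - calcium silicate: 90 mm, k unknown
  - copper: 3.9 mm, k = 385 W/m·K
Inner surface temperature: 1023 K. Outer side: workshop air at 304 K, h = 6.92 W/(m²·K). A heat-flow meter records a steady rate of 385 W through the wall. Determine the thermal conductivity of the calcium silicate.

k ≈ 0.0795 W/(m·K)

Model the wall as resistances in series:
R_fireclay brick = L/(kA) = 0.195/(1.17×0.773) = 0.2156 K/W
R_copper = L/(kA) = 0.0039/(385×0.773) = 1.31×10^-5 K/W
R_outer film = 1/(h_o·A) = 1/(6.92×0.773) = 0.1869 K/W
Sum of known resistances R_other = 0.4026 K/W
Total R = ΔT/Q = 719/385 = 1.868 K/W
R_calcium silicate = R_total − R_other = 1.465 K/W
k = L/(R·A) = 0.09/(1.465×0.773)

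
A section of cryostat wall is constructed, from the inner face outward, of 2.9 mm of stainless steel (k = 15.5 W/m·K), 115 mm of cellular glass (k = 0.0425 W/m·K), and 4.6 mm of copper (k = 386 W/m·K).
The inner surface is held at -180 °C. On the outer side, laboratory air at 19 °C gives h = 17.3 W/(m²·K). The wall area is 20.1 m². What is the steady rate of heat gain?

Treating each layer as a thermal resistance in series:
R_stainless steel = L/(kA) = 0.0029/(15.5×20.1) = 9.308×10^-6 K/W
R_cellular glass = L/(kA) = 0.115/(0.0425×20.1) = 0.1346 K/W
R_copper = L/(kA) = 0.0046/(386×20.1) = 5.929×10^-7 K/W
R_outer film = 1/(h_o·A) = 1/(17.3×20.1) = 0.002876 K/W
R_total = 0.1375 K/W
Q = ΔT / R_total = 199 / 0.1375

Q ≈ 1450 W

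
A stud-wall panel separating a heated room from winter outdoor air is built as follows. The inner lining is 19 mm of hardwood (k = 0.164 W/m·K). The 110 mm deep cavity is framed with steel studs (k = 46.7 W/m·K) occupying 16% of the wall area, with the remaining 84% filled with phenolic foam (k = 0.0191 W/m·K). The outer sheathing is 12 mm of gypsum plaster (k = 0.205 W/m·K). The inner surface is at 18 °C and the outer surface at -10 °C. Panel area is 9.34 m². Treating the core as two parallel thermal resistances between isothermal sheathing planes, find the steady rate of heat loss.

Sheathing layers in series; stud and cavity paths in parallel between them.
R_inner = 0.019/(0.164×9.34) = 0.0124 K/W
R_stud  = 0.11/(46.7×0.16×9.34) = 0.001576 K/W
R_cav   = 0.11/(0.0191×0.84×9.34) = 0.7341 K/W
1/R_core = 1/R_stud + 1/R_cav → R_core = 0.001573 K/W
R_outer = 0.012/(0.205×9.34) = 0.006267 K/W
R_total = 0.02024 K/W
Q = ΔT/R_total = 28/0.02024

Q ≈ 1380 W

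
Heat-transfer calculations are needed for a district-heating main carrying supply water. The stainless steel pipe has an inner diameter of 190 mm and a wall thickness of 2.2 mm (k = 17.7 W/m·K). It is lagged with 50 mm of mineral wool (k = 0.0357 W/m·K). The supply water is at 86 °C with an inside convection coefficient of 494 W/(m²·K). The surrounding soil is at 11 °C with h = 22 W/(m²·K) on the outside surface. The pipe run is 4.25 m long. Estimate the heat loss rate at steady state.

Cylindrical conduction, so R = ln(r₂/r₁)/(2πkL) per layer, in series:
R_inner film = 1/(h_i·2πr₁L) = 1/(494×2π×0.095×4.25) = 7.98×10^-4 K/W
R_stainless steel pipe wall = ln(97.2/95)/(2π×17.7×4.25) = 4.844×10^-5 K/W
R_mineral wool = ln(147.2/97.2)/(2π×0.0357×4.25) = 0.4353 K/W
R_outer film = 1/(h_o·2πr_oL) = 1/(22×2π×0.1472×4.25) = 0.01156 K/W
R_total = 0.4478 K/W
Q = ΔT/R_total = 75/0.4478

Q ≈ 168 W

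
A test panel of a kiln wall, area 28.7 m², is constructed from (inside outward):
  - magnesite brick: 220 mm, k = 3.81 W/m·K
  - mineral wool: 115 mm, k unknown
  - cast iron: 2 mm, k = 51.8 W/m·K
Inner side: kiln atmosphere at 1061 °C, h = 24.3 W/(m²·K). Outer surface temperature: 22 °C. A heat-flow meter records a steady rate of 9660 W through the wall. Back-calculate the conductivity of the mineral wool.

k ≈ 0.0385 W/(m·K)

Treating each layer as a thermal resistance in series:
R_inner film = 1/(h_i·A) = 1/(24.3×28.7) = 0.001434 K/W
R_magnesite brick = L/(kA) = 0.22/(3.81×28.7) = 0.002012 K/W
R_cast iron = L/(kA) = 0.002/(51.8×28.7) = 1.345×10^-6 K/W
Sum of known resistances R_other = 0.003447 K/W
Total R = ΔT/Q = 1039/9660 = 0.1076 K/W
R_mineral wool = R_total − R_other = 0.1041 K/W
k = L/(R·A) = 0.115/(0.1041×28.7)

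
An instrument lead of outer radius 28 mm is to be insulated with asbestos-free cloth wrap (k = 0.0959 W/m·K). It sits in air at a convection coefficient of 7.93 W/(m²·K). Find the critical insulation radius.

r_cr ≈ 12.1 mm

For a cylinder r_cr = k/h = 0.0959/7.93
r_cr = 12.1 mm; since the bare radius (28 mm) is above r_cr, any added insulation will reduce heat loss.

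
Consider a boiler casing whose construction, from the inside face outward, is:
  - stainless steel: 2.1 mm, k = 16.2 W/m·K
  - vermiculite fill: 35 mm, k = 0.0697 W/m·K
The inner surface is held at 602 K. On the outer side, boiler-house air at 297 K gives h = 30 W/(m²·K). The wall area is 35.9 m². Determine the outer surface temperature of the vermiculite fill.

Thermal resistances in series:
R_stainless steel = L/(kA) = 0.0021/(16.2×35.9) = 3.611×10^-6 K/W
R_vermiculite fill = L/(kA) = 0.035/(0.0697×35.9) = 0.01399 K/W
R_outer film = 1/(h_o·A) = 1/(30×35.9) = 9.285×10^-4 K/W
R_total = 0.01492 K/W;  Q = ΔT/R_total = 305/0.01492 = 20440 W
T_interface = T_inner − Q·ΣR(inner→interface) = 602 − 20400×0.01399

T ≈ 316 K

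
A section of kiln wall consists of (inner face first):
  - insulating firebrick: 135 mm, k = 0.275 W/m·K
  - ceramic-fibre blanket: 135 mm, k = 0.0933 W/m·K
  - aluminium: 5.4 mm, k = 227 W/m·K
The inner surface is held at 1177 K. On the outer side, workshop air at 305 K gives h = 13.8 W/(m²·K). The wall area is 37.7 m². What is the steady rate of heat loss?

Treating each layer as a thermal resistance in series:
R_insulating firebrick = L/(kA) = 0.135/(0.275×37.7) = 0.01302 K/W
R_ceramic-fibre blanket = L/(kA) = 0.135/(0.0933×37.7) = 0.03838 K/W
R_aluminium = L/(kA) = 0.0054/(227×37.7) = 6.31×10^-7 K/W
R_outer film = 1/(h_o·A) = 1/(13.8×37.7) = 0.001922 K/W
R_total = 0.05332 K/W
Q = ΔT / R_total = 872 / 0.05332

Q ≈ 16400 W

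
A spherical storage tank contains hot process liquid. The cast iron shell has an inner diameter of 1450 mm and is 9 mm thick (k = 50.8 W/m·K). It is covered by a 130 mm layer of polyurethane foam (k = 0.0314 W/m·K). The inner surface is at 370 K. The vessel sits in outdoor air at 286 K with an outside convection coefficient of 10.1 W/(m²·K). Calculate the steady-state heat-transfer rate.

Each spherical layer contributes R = (1/r_i − 1/r_o)/(4πk):
R_cast iron shell = (1/0.725 − 1/0.734)/(4π×50.8) = 2.649×10^-5 K/W
R_polyurethane foam = (1/0.734 − 1/0.864)/(4π×0.0314) = 0.5195 K/W
R_outer film = 1/(h·4πr_o²) = 1/(10.1×4π×0.864²) = 0.01055 K/W
R_total = 0.5301 K/W
Q = ΔT/R_total = 84/0.5301

Q ≈ 158 W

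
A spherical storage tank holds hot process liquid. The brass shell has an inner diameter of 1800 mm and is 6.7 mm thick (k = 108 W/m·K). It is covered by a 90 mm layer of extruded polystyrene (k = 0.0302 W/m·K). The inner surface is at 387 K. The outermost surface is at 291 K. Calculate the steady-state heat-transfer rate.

Each spherical layer contributes R = (1/r_i − 1/r_o)/(4πk):
R_brass shell = (1/0.9 − 1/0.9067)/(4π×108) = 6.05×10^-6 K/W
R_extruded polystyrene = (1/0.9067 − 1/0.9967)/(4π×0.0302) = 0.2624 K/W
R_total = 0.2624 K/W
Q = ΔT/R_total = 96/0.2624

Q ≈ 366 W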